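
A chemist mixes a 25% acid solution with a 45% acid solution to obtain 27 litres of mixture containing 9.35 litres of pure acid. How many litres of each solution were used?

litres of solution A: 14, litres of solution B: 13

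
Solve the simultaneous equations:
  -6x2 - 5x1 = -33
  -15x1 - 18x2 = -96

no solution

Row-reduce:
R1 ← R1 / (-5).
R2 ← R2 + 15·R1.
Row 2 reduces to 0 = 3, a contradiction. The system is inconsistent.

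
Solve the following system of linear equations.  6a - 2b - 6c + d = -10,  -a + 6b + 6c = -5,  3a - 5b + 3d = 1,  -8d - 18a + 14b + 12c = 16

no solution

Row-reduce:
R1 ← R1 / (6).
R2 ← R2 + 1·R1.
R3 ← R3 − 3·R1.
R4 ← R4 + 18·R1.
R2 ← R2 / (17/3).
R1 ← R1 + 1/3·R2.
R3 ← R3 + 4·R2.
R4 ← R4 − 8·R2.
R3 ← R3 / (111/17).
R1 ← R1 + 12/17·R3.
R2 ← R2 − 15/17·R3.
R4 ← R4 + 222/17·R3.
Row 4 reduces to 0 = -2, a contradiction. The system is inconsistent.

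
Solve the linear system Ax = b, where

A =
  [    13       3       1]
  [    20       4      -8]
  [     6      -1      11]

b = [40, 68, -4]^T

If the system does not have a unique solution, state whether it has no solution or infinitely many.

x_1 = 2, x_2 = 5, x_3 = -1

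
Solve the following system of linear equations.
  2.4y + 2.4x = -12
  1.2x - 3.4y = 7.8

Row-reduce the augmented matrix:
R1 ← R1 / (12/5).
R2 ← R2 − 6/5·R1.
R2 ← R2 / (-23/5).
R1 ← R1 − 1·R2.
Reading off the reduced rows gives x = -2, y = -3.

x = -2, y = -3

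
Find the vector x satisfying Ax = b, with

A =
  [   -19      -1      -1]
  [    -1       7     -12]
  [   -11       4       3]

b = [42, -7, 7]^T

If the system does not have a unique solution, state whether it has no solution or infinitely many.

x_1 = -2, x_2 = -3, x_3 = -1

Row-reduce the augmented matrix:
R1 ← R1 / (-19).
R2 ← R2 + 1·R1.
R3 ← R3 + 11·R1.
R2 ← R2 / (134/19).
R1 ← R1 − 1/19·R2.
R3 ← R3 − 87/19·R2.
R3 ← R3 / (1519/134).
R1 ← R1 − 19/134·R3.
R2 ← R2 + 227/134·R3.
Reading off the reduced rows gives x_1 = -2, x_2 = -3, x_3 = -1.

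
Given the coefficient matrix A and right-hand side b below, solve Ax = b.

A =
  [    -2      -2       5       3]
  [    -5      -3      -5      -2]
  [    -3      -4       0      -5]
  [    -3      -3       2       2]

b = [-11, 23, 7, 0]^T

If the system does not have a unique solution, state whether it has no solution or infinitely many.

x_1 = -1, x_2 = -1, x_3 = -3, x_4 = 0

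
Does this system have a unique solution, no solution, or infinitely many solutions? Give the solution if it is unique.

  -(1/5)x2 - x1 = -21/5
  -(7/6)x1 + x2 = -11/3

Row-reduce the augmented matrix:
R1 ← R1 / (-1).
R2 ← R2 + 7/6·R1.
R2 ← R2 / (37/30).
R1 ← R1 − 1/5·R2.
Reading off the reduced rows gives x1 = 4, x2 = 1.

x1 = 4, x2 = 1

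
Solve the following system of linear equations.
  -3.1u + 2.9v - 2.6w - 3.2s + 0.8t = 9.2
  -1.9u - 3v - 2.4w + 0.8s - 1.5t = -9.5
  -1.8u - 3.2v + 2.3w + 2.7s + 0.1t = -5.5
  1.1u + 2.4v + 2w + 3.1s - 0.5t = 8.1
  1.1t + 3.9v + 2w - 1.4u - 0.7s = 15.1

u = -1, v = 3, w = 1, s = 0, t = 0

Row-reduce the augmented matrix:
R1 ← R1 / (-31/10).
R2 ← R2 + 19/10·R1.
R3 ← R3 + 9/5·R1.
R4 ← R4 − 11/10·R1.
R5 ← R5 + 7/5·R1.
R2 ← R2 / (-1481/310).
R1 ← R1 + 29/31·R2.
R3 ← R3 + 757/155·R2.
R4 ← R4 − 1063/310·R2.
R5 ← R5 − 803/310·R2.
R3 ← R3 / (68631/14810).
R1 ← R1 − 1476/1481·R3.
R2 ← R2 − 250/1481·R3.
R4 ← R4 − 3692/7405·R3.
R5 ← R5 − 20267/7405·R3.
R4 ← R4 / (2580361/686310).
R1 ← R1 − 2708/22877·R4.
R2 ← R2 + 44006/68631·R4.
R3 ← R3 − 25699/68631·R4.
R5 ← R5 − 835573/686310·R4.
R5 ← R5 / (-9496729/12901805).
R1 ← R1 + 438873/2580361·R5.
R2 ← R2 − 115179/2580361·R5.
R3 ← R3 − 1398827/2580361·R5.
R4 ← R4 + 1252098/2580361·R5.
Reading off the reduced rows gives u = -1, v = 3, w = 1, s = 0, t = 0.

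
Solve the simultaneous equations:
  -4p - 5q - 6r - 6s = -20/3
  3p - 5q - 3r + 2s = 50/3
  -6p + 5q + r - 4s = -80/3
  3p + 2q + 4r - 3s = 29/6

p = 7/3, q = -7/3, r = 1, s = 1/2

Row-reduce the augmented matrix:
R1 ← R1 / (-4).
R2 ← R2 − 3·R1.
R3 ← R3 + 6·R1.
R4 ← R4 − 3·R1.
R2 ← R2 / (-35/4).
R1 ← R1 − 5/4·R2.
R3 ← R3 − 25/2·R2.
R4 ← R4 + 7/4·R2.
R3 ← R3 / (-5/7).
R1 ← R1 − 3/7·R3.
R2 ← R2 − 6/7·R3.
R4 ← R4 − 1·R3.
R4 ← R4 / (-5).
R1 ← R1 − 2·R4.
R2 ← R2 − 2·R4.
R3 ← R3 + 2·R4.
Reading off the reduced rows gives p = 7/3, q = -7/3, r = 1, s = 1/2.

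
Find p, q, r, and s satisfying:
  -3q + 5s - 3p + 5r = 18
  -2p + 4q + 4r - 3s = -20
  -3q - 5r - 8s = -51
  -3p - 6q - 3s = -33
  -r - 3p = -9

p = 3, q = 1, r = 0, s = 6

Row-reduce the augmented matrix:
R1 ← R1 / (-3).
R2 ← R2 + 2·R1.
R4 ← R4 + 3·R1.
R5 ← R5 + 3·R1.
R2 ← R2 / (6).
R1 ← R1 − 1·R2.
R3 ← R3 + 3·R2.
R4 ← R4 + 3·R2.
R5 ← R5 − 3·R2.
R3 ← R3 / (-14/3).
R1 ← R1 + 16/9·R3.
R2 ← R2 − 1/9·R3.
R4 ← R4 + 14/3·R3.
R5 ← R5 + 19/3·R3.
Swap R4 and R5.
R4 ← R4 / (373/28).
R1 ← R1 − 51/14·R4.
R2 ← R2 + 37/28·R4.
R3 ← R3 − 67/28·R4.
R5 reduces to 0 = 0, so the extra equation is consistent.
Reading off the reduced rows gives p = 3, q = 1, r = 0, s = 6.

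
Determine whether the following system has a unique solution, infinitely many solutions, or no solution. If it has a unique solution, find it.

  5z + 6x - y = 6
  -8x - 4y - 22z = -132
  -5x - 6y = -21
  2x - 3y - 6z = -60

Row-reduce the augmented matrix:
R1 ← R1 / (6).
R2 ← R2 + 8·R1.
R3 ← R3 + 5·R1.
R4 ← R4 − 2·R1.
R2 ← R2 / (-16/3).
R1 ← R1 + 1/6·R2.
R3 ← R3 + 41/6·R2.
R4 ← R4 + 8/3·R2.
R3 ← R3 / (381/16).
R1 ← R1 − 21/16·R3.
R2 ← R2 − 23/8·R3.
R4 reduces to 0 = 0, so the extra equation is consistent.
Reading off the reduced rows gives x = -3, y = 6, z = 6.

x = -3, y = 6, z = 6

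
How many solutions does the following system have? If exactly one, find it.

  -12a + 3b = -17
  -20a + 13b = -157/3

a = 2/3, b = -3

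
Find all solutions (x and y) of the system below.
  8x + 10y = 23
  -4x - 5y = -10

no solution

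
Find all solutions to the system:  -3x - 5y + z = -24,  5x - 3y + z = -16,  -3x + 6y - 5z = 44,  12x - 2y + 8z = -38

no solution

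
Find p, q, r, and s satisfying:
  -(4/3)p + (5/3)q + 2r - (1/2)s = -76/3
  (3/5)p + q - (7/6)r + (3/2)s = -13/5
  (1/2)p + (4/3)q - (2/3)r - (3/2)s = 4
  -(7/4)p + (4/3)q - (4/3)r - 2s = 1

p = 4, q = -6, r = -6, s = -4

Row-reduce the augmented matrix:
R1 ← R1 / (-4/3).
R2 ← R2 − 3/5·R1.
R3 ← R3 − 1/2·R1.
R4 ← R4 + 7/4·R1.
R2 ← R2 / (7/4).
R1 ← R1 + 5/4·R2.
R3 ← R3 − 47/24·R2.
R4 ← R4 + 41/48·R2.
R3 ← R3 / (481/1260).
R1 ← R1 + 71/42·R3.
R2 ← R2 + 16/105·R3.
R4 ← R4 + 10303/2520·R3.
R4 ← R4 / (-65561/1924).
R1 ← R1 + 6015/481·R4.
R2 ← R2 + 495/962·R4.
R3 ← R3 + 3924/481·R4.
Reading off the reduced rows gives p = 4, q = -6, r = -6, s = -4.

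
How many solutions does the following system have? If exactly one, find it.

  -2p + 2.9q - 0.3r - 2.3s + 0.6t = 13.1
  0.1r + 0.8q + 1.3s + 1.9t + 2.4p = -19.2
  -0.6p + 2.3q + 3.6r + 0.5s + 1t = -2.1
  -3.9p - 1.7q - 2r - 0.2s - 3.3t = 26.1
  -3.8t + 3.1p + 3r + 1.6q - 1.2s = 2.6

Row-reduce the augmented matrix:
R1 ← R1 / (-2).
R2 ← R2 − 12/5·R1.
R3 ← R3 + 3/5·R1.
R4 ← R4 + 39/10·R1.
R5 ← R5 − 31/10·R1.
R2 ← R2 / (107/25).
R1 ← R1 + 29/20·R2.
R3 ← R3 − 143/100·R2.
R4 ← R4 + 1471/200·R2.
R5 ← R5 − 1219/200·R2.
R3 ← R3 / (3233/856).
R1 ← R1 − 53/856·R3.
R2 ← R2 + 13/214·R3.
R4 ← R4 + 15937/8560·R3.
R5 ← R5 − 24869/8560·R3.
R4 ← R4 / (841589/323300).
R1 ← R1 − 383/610·R4.
R2 ← R2 + 5078/16165·R4.
R3 ← R3 − 7181/16165·R4.
R5 ← R5 + 1285593/323300·R4.
R5 ← R5 / (-27565077/4207945).
R1 ← R1 − 494268/841589·R5.
R2 ← R2 − 514943/841589·R5.
R3 ← R3 + 13066/841589·R5.
R4 ← R4 − 1637/841589·R5.
Reading off the reduced rows gives p = -4, q = 0, r = 0, s = -3, t = -3.

p = -4, q = 0, r = 0, s = -3, t = -3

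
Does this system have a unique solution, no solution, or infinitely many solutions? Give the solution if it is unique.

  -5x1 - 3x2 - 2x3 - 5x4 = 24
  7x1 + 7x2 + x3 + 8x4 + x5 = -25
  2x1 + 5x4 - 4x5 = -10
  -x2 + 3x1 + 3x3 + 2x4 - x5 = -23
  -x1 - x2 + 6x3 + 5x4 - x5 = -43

Row-reduce:
R1 ← R1 / (-5).
R2 ← R2 − 7·R1.
R3 ← R3 − 2·R1.
R4 ← R4 − 3·R1.
R5 ← R5 + 1·R1.
R2 ← R2 / (14/5).
R1 ← R1 − 3/5·R2.
R3 ← R3 + 6/5·R2.
R4 ← R4 + 14/5·R2.
R5 ← R5 + 2/5·R2.
R3 ← R3 / (-11/7).
R1 ← R1 − 11/14·R3.
R2 ← R2 + 9/14·R3.
R5 ← R5 − 43/7·R3.
Swap R4 and R5.
R4 ← R4 / (215/11).
R1 ← R1 − 5/2·R4.
R2 ← R2 + 23/22·R4.
R3 ← R3 + 24/11·R4.
Rank is 4 with 5 unknowns, leaving x5 free.

infinitely many solutions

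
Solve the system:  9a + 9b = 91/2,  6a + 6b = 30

no solution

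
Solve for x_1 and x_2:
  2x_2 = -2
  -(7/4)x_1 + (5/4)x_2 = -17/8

Row-reduce the augmented matrix:
Swap R1 and R2.
R1 ← R1 / (-7/4).
R2 ← R2 / (2).
R1 ← R1 + 5/7·R2.
Reading off the reduced rows gives x_1 = 1/2, x_2 = -1.

x_1 = 1/2, x_2 = -1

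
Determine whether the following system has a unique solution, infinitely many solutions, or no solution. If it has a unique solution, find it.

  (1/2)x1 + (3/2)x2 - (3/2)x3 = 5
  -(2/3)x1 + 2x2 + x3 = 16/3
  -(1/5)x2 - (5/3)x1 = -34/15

x1 = 1, x2 = 3, x3 = 0

Row-reduce the augmented matrix:
R1 ← R1 / (1/2).
R2 ← R2 + 2/3·R1.
R3 ← R3 + 5/3·R1.
R2 ← R2 / (4).
R1 ← R1 − 3·R2.
R3 ← R3 − 24/5·R2.
R3 ← R3 / (-19/5).
R1 ← R1 + 9/4·R3.
R2 ← R2 + 1/4·R3.
Reading off the reduced rows gives x1 = 1, x2 = 3, x3 = 0.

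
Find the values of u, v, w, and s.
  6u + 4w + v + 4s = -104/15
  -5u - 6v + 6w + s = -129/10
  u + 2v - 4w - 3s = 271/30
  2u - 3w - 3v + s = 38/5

Row-reduce the augmented matrix:
R1 ← R1 / (6).
R2 ← R2 + 5·R1.
R3 ← R3 − 1·R1.
R4 ← R4 − 2·R1.
R2 ← R2 / (-31/6).
R1 ← R1 − 1/6·R2.
R3 ← R3 − 11/6·R2.
R4 ← R4 + 10/3·R2.
R3 ← R3 / (-42/31).
R1 ← R1 − 30/31·R3.
R2 ← R2 + 56/31·R3.
R4 ← R4 + 321/31·R3.
R4 ← R4 / (92/7).
R1 ← R1 + 5/7·R4.
R2 ← R2 − 2·R4.
R3 ← R3 − 11/7·R4.
Reading off the reduced rows gives u = 1/2, v = -1/3, w = -2, s = -2/5.

u = 1/2, v = -1/3, w = -2, s = -2/5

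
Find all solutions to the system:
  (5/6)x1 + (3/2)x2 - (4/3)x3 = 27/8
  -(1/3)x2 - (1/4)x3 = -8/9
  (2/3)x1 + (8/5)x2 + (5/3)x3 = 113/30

x1 = -3/4, x2 = 8/3, x3 = 0

Row-reduce the augmented matrix:
R1 ← R1 / (5/6).
R3 ← R3 − 2/3·R1.
R2 ← R2 / (-1/3).
R1 ← R1 − 9/5·R2.
R3 ← R3 − 2/5·R2.
R3 ← R3 / (73/30).
R1 ← R1 + 59/20·R3.
R2 ← R2 − 3/4·R3.
Reading off the reduced rows gives x1 = -3/4, x2 = 8/3, x3 = 0.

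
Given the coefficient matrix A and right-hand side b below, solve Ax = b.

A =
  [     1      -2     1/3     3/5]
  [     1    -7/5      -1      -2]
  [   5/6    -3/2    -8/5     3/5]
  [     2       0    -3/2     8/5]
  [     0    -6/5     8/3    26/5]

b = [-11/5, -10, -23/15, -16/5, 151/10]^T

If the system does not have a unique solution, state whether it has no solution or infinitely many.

Row-reduce:
R2 ← R2 − 1·R1.
R3 ← R3 − 5/6·R1.
R4 ← R4 − 2·R1.
R2 ← R2 / (3/5).
R1 ← R1 + 2·R2.
R3 ← R3 − 1/6·R2.
R4 ← R4 − 4·R2.
R5 ← R5 + 6/5·R2.
R3 ← R3 / (-407/270).
R1 ← R1 + 37/9·R3.
R2 ← R2 + 20/9·R3.
R4 ← R4 − 121/18·R3.
R4 ← R4 / (107/5).
R1 ← R1 + 567/55·R4.
R2 ← R2 + 61/11·R4.
R3 ← R3 + 6/11·R4.
Row 5 reduces to 0 = -1/2, a contradiction. The system is inconsistent.

no solution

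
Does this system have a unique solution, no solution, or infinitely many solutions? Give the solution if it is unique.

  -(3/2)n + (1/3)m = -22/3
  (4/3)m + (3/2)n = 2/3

Row-reduce the augmented matrix:
R1 ← R1 / (1/3).
R2 ← R2 − 4/3·R1.
R2 ← R2 / (15/2).
R1 ← R1 + 9/2·R2.
Reading off the reduced rows gives m = -4, n = 4.

m = -4, n = 4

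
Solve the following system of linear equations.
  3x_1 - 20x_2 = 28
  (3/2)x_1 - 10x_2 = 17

Row-reduce:
R1 ← R1 / (3).
R2 ← R2 − 3/2·R1.
Row 2 reduces to 0 = 3, a contradiction. The system is inconsistent.

no solution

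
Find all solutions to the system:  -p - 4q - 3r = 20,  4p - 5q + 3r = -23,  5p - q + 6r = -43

infinitely many solutions

Row-reduce:
R1 ← R1 / (-1).
R2 ← R2 − 4·R1.
R3 ← R3 − 5·R1.
R2 ← R2 / (-21).
R1 ← R1 − 4·R2.
R3 ← R3 + 21·R2.
Rank is 2 with 3 unknowns, leaving r free.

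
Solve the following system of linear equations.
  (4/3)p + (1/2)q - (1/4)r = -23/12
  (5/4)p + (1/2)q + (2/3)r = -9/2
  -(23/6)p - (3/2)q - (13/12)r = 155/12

no solution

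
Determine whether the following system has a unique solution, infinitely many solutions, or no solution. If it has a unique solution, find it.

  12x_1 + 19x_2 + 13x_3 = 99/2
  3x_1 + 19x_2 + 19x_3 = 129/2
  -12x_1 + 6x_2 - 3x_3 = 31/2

Row-reduce the augmented matrix:
R1 ← R1 / (12).
R2 ← R2 − 3·R1.
R3 ← R3 + 12·R1.
R2 ← R2 / (57/4).
R1 ← R1 − 19/12·R2.
R3 ← R3 − 25·R2.
R3 ← R3 / (-335/19).
R1 ← R1 + 2/3·R3.
R2 ← R2 − 21/19·R3.
Reading off the reduced rows gives x_1 = -2/3, x_2 = 2, x_3 = 3/2.

x_1 = -2/3, x_2 = 2, x_3 = 3/2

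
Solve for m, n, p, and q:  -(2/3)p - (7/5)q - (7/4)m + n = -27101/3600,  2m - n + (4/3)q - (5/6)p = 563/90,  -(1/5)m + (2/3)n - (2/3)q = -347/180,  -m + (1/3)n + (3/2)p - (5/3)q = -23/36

m = 11/4, n = -8/3, p = 4/3, q = -3/5

Row-reduce the augmented matrix:
R1 ← R1 / (-7/4).
R2 ← R2 − 2·R1.
R3 ← R3 + 1/5·R1.
R4 ← R4 + 1·R1.
R2 ← R2 / (1/7).
R1 ← R1 + 4/7·R2.
R3 ← R3 − 58/105·R2.
R4 ← R4 + 5/21·R2.
R3 ← R3 / (281/45).
R1 ← R1 + 6·R3.
R2 ← R2 + 67/6·R3.
R4 ← R4 + 7/9·R3.
R4 ← R4 / (-5251/4215).
R1 ← R1 − 200/843·R4.
R2 ← R2 + 261/281·R4.
R3 ← R3 − 118/1405·R4.
Reading off the reduced rows gives m = 11/4, n = -8/3, p = 4/3, q = -3/5.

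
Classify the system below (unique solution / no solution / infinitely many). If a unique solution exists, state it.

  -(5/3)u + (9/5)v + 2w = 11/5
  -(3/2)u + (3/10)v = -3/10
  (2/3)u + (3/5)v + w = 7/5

infinitely many solutions

Row-reduce:
R1 ← R1 / (-5/3).
R2 ← R2 + 3/2·R1.
R3 ← R3 − 2/3·R1.
R2 ← R2 / (-33/25).
R1 ← R1 + 27/25·R2.
R3 ← R3 − 33/25·R2.
Rank is 2 with 3 unknowns, leaving w free.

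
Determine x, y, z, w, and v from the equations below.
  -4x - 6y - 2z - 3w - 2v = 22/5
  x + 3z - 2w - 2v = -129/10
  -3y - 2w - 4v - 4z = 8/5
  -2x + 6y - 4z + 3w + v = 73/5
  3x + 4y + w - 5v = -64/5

Row-reduce the augmented matrix:
R1 ← R1 / (-4).
R2 ← R2 − 1·R1.
R4 ← R4 + 2·R1.
R5 ← R5 − 3·R1.
R2 ← R2 / (-3/2).
R1 ← R1 − 3/2·R2.
R3 ← R3 + 3·R2.
R4 ← R4 − 9·R2.
R5 ← R5 + 1/2·R2.
R3 ← R3 / (-9).
R1 ← R1 − 3·R3.
R2 ← R2 + 5/3·R3.
R4 ← R4 − 12·R3.
R5 ← R5 + 7/3·R3.
R4 ← R4 / (-22/3).
R1 ← R1 + 5/6·R4.
R2 ← R2 − 32/27·R4.
R3 ← R3 + 7/18·R4.
R5 ← R5 + 67/54·R4.
R5 ← R5 / (-1565/396).
R1 ← R1 + 15/44·R5.
R2 ← R2 + 40/99·R5.
R3 ← R3 − 67/132·R5.
R4 ← R4 − 35/22·R5.
Reading off the reduced rows gives x = -1, y = 0, z = -5/2, w = 1/5, v = 2.

x = -1, y = 0, z = -5/2, w = 1/5, v = 2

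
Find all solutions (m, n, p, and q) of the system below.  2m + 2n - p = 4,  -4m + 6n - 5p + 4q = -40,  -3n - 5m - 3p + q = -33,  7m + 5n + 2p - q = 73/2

no solution

Row-reduce:
R1 ← R1 / (2).
R2 ← R2 + 4·R1.
R3 ← R3 + 5·R1.
R4 ← R4 − 7·R1.
R2 ← R2 / (10).
R1 ← R1 − 1·R2.
R3 ← R3 − 2·R2.
R4 ← R4 + 2·R2.
R3 ← R3 / (-41/10).
R1 ← R1 − 1/5·R3.
R2 ← R2 + 7/10·R3.
R4 ← R4 − 41/10·R3.
Row 4 reduces to 0 = -1/2, a contradiction. The system is inconsistent.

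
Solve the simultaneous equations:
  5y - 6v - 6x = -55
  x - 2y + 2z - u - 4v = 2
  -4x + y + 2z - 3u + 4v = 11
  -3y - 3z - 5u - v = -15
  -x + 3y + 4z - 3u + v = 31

x = 6, y = 1, z = 6, u = -2, v = 4

Row-reduce the augmented matrix:
R1 ← R1 / (-6).
R2 ← R2 − 1·R1.
R3 ← R3 + 4·R1.
R5 ← R5 + 1·R1.
R2 ← R2 / (-7/6).
R1 ← R1 + 5/6·R2.
R3 ← R3 + 7/3·R2.
R4 ← R4 + 3·R2.
R5 ← R5 − 13/6·R2.
R3 ← R3 / (-2).
R1 ← R1 + 10/7·R3.
R2 ← R2 + 12/7·R3.
R4 ← R4 + 57/7·R3.
R5 ← R5 − 54/7·R3.
R4 ← R4 / (23/14).
R1 ← R1 − 10/7·R4.
R2 ← R2 − 12/7·R4.
R3 ← R3 − 1/2·R4.
R5 ← R5 + 61/7·R4.
R5 ← R5 / (-6065/23).
R1 ← R1 − 1038/23·R5.
R2 ← R2 − 1218/23·R5.
R3 ← R3 − 223/23·R5.
R4 ← R4 + 860/23·R5.
Reading off the reduced rows gives x = 6, y = 1, z = 6, u = -2, v = 4.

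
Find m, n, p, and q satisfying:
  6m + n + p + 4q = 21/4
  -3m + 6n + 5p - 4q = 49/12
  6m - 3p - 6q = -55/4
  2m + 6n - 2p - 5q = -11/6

m = -1/2, n = 4/3, p = 1/4, q = 5/3

Row-reduce the augmented matrix:
R1 ← R1 / (6).
R2 ← R2 + 3·R1.
R3 ← R3 − 6·R1.
R4 ← R4 − 2·R1.
R2 ← R2 / (13/2).
R1 ← R1 − 1/6·R2.
R3 ← R3 + 1·R2.
R4 ← R4 − 17/3·R2.
R3 ← R3 / (-41/13).
R1 ← R1 − 1/39·R3.
R2 ← R2 − 11/13·R3.
R4 ← R4 + 278/39·R3.
R4 ← R4 / (767/41).
R1 ← R1 − 26/41·R4.
R2 ← R2 + 126/41·R4.
R3 ← R3 − 134/41·R4.
Reading off the reduced rows gives m = -1/2, n = 4/3, p = 1/4, q = 5/3.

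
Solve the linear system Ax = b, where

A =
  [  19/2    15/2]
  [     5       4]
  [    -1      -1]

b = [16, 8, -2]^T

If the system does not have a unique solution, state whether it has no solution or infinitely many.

Row-reduce:
R1 ← R1 / (19/2).
R2 ← R2 − 5·R1.
R3 ← R3 + 1·R1.
R2 ← R2 / (1/19).
R1 ← R1 − 15/19·R2.
R3 ← R3 + 4/19·R2.
Row 3 reduces to 0 = -2, a contradiction. The system is inconsistent.

no solution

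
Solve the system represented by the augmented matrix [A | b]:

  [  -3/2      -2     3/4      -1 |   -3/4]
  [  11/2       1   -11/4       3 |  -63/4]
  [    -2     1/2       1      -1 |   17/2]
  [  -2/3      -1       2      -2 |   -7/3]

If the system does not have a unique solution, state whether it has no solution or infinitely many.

no solution

Row-reduce:
R1 ← R1 / (-3/2).
R2 ← R2 − 11/2·R1.
R3 ← R3 + 2·R1.
R4 ← R4 + 2/3·R1.
R2 ← R2 / (-19/3).
R1 ← R1 − 4/3·R2.
R3 ← R3 − 19/6·R2.
R4 ← R4 + 1/9·R2.
Swap R3 and R4.
R3 ← R3 / (5/3).
R1 ← R1 + 1/2·R3.
Row 4 reduces to 0 = 1/4, a contradiction. The system is inconsistent.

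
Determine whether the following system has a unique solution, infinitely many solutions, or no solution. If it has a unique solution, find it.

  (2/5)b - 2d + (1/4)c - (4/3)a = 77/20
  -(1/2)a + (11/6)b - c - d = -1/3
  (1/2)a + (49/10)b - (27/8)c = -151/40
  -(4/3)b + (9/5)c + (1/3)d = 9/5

Row-reduce:
R1 ← R1 / (-4/3).
R2 ← R2 + 1/2·R1.
R3 ← R3 − 1/2·R1.
R2 ← R2 / (101/60).
R1 ← R1 + 3/10·R2.
R3 ← R3 − 101/20·R2.
R4 ← R4 + 4/3·R2.
Swap R3 and R4.
R3 ← R3 / (943/1010).
R1 ← R1 + 309/808·R3.
R2 ← R2 + 525/808·R3.
Row 4 reduces to 0 = 3, a contradiction. The system is inconsistent.

no solution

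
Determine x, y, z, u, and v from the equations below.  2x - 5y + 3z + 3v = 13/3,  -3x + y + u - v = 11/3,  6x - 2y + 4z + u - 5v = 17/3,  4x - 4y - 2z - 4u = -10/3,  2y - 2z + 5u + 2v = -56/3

x = -5/3, y = -1/3, z = 3, u = -2, v = -1

Row-reduce the augmented matrix:
R1 ← R1 / (2).
R2 ← R2 + 3·R1.
R3 ← R3 − 6·R1.
R4 ← R4 − 4·R1.
R2 ← R2 / (-13/2).
R1 ← R1 + 5/2·R2.
R3 ← R3 − 13·R2.
R4 ← R4 − 6·R2.
R5 ← R5 − 2·R2.
R3 ← R3 / (4).
R1 ← R1 + 3/13·R3.
R2 ← R2 + 9/13·R3.
R4 ← R4 + 50/13·R3.
R5 ← R5 + 8/13·R3.
R4 ← R4 / (-5/26).
R1 ← R1 + 11/52·R4.
R2 ← R2 − 19/52·R4.
R3 ← R3 − 3/4·R4.
R5 ← R5 − 75/13·R4.
R5 ← R5 / (-283).
R1 ← R1 − 51/5·R5.
R2 ← R2 + 99/5·R5.
R3 ← R3 + 194/5·R5.
R4 ← R4 − 247/5·R5.
Reading off the reduced rows gives x = -5/3, y = -1/3, z = 3, u = -2, v = -1.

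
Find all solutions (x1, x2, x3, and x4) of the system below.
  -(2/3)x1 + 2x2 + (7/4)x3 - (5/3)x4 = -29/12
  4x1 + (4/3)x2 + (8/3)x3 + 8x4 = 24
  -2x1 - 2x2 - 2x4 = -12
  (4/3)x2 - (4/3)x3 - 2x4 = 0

infinitely many solutions

Row-reduce:
R1 ← R1 / (-2/3).
R2 ← R2 − 4·R1.
R3 ← R3 + 2·R1.
R2 ← R2 / (40/3).
R1 ← R1 + 3·R2.
R3 ← R3 + 8·R2.
R4 ← R4 − 4/3·R2.
R3 ← R3 / (53/20).
R1 ← R1 − 27/80·R3.
R2 ← R2 − 79/80·R3.
R4 ← R4 + 53/20·R3.
Rank is 3 with 4 unknowns, leaving x4 free.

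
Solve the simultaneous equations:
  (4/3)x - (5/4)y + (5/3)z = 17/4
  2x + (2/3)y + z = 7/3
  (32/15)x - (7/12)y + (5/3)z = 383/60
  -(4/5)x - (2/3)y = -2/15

no solution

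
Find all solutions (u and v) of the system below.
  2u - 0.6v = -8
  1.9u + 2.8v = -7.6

Row-reduce the augmented matrix:
R1 ← R1 / (2).
R2 ← R2 − 19/10·R1.
R2 ← R2 / (337/100).
R1 ← R1 + 3/10·R2.
Reading off the reduced rows gives u = -4, v = 0.

u = -4, v = 0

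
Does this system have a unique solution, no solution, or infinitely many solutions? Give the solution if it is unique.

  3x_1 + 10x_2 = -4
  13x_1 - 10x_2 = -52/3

Row-reduce the augmented matrix:
R1 ← R1 / (3).
R2 ← R2 − 13·R1.
R2 ← R2 / (-160/3).
R1 ← R1 − 10/3·R2.
Reading off the reduced rows gives x_1 = -4/3, x_2 = 0.

x_1 = -4/3, x_2 = 0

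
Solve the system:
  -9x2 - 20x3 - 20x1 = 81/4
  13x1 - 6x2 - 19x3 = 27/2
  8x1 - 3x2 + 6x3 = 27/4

Row-reduce the augmented matrix:
R1 ← R1 / (-20).
R2 ← R2 − 13·R1.
R3 ← R3 − 8·R1.
R2 ← R2 / (-237/20).
R1 ← R1 − 9/20·R2.
R3 ← R3 + 33/5·R2.
R3 ← R3 / (1250/79).
R1 ← R1 + 17/79·R3.
R2 ← R2 − 640/237·R3.
Reading off the reduced rows gives x1 = 0, x2 = -9/4, x3 = 0.

x1 = 0, x2 = -9/4, x3 = 0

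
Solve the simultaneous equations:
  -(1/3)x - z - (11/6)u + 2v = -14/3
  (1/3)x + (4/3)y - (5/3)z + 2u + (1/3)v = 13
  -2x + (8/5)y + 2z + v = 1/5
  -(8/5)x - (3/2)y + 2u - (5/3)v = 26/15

infinitely many solutions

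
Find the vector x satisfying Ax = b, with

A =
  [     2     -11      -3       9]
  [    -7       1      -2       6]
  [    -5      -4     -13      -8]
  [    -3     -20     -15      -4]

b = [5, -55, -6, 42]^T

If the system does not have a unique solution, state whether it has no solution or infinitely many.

x_1 = 3, x_2 = -4, x_3 = 3, x_4 = -4

Row-reduce the augmented matrix:
R1 ← R1 / (2).
R2 ← R2 + 7·R1.
R3 ← R3 + 5·R1.
R4 ← R4 + 3·R1.
R2 ← R2 / (-75/2).
R1 ← R1 + 11/2·R2.
R3 ← R3 + 63/2·R2.
R4 ← R4 + 73/2·R2.
R3 ← R3 / (-10).
R1 ← R1 − 1/3·R3.
R2 ← R2 − 1/3·R3.
R4 ← R4 + 22/3·R3.
R4 ← R4 / (-218/15).
R1 ← R1 + 47/30·R4.
R2 ← R2 + 47/30·R4.
R3 ← R3 − 17/10·R4.
Reading off the reduced rows gives x_1 = 3, x_2 = -4, x_3 = 3, x_4 = -4.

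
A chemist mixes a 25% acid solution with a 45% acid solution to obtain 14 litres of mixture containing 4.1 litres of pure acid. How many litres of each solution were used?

litres of solution A: 11, litres of solution B: 3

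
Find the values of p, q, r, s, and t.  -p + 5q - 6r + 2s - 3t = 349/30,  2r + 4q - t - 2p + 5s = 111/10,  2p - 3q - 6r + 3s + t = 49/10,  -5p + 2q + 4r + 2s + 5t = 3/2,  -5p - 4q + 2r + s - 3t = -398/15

p = 5/2, q = 8/3, r = -1/3, s = 3/2, t = 7/5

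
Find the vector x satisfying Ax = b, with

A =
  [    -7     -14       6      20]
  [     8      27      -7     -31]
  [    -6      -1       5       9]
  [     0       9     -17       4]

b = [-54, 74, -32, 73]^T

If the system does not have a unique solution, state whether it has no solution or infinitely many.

no solution

Row-reduce:
R1 ← R1 / (-7).
R2 ← R2 − 8·R1.
R3 ← R3 + 6·R1.
R2 ← R2 / (11).
R1 ← R1 − 2·R2.
R3 ← R3 − 11·R2.
R4 ← R4 − 9·R2.
Swap R3 and R4.
R3 ← R3 / (-1300/77).
R1 ← R1 + 64/77·R3.
R2 ← R2 + 1/77·R3.
Row 4 reduces to 0 = 2, a contradiction. The system is inconsistent.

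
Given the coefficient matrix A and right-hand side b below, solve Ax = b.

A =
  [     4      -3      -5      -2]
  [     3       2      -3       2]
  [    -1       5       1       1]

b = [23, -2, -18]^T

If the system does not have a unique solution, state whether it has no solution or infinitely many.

Row-reduce:
R1 ← R1 / (4).
R2 ← R2 − 3·R1.
R3 ← R3 + 1·R1.
R2 ← R2 / (17/4).
R1 ← R1 + 3/4·R2.
R3 ← R3 − 17/4·R2.
R3 ← R3 / (-1).
R1 ← R1 + 19/17·R3.
R2 ← R2 − 3/17·R3.
Rank is 3 with 4 unknowns, leaving x_4 free.

infinitely many solutions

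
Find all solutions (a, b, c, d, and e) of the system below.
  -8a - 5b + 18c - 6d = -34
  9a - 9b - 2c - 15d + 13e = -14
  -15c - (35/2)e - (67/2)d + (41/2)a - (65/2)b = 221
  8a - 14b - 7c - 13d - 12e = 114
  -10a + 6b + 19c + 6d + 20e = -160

Row-reduce:
R1 ← R1 / (-8).
R2 ← R2 − 9·R1.
R3 ← R3 − 41/2·R1.
R4 ← R4 − 8·R1.
R5 ← R5 + 10·R1.
R2 ← R2 / (-117/8).
R1 ← R1 − 5/8·R2.
R3 ← R3 + 725/16·R2.
R4 ← R4 + 19·R2.
R5 ← R5 − 49/4·R2.
R3 ← R3 / (-2974/117).
R1 ← R1 + 172/117·R3.
R2 ← R2 + 146/117·R3.
R4 ← R4 + 1487/117·R3.
R5 ← R5 − 1379/117·R3.
Swap R4 and R5.
R4 ← R4 / (5749/1487).
R1 ← R1 + 1859/1487·R4.
R2 ← R2 − 860/1487·R4.
R3 ← R3 + 1083/1487·R4.
Rank is 4 with 5 unknowns, leaving e free.

infinitely many solutions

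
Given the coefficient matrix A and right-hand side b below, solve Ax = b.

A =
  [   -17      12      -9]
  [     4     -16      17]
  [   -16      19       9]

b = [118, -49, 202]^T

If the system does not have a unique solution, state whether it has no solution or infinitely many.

x_1 = -5, x_2 = 5, x_3 = 3

Row-reduce the augmented matrix:
R1 ← R1 / (-17).
R2 ← R2 − 4·R1.
R3 ← R3 + 16·R1.
R2 ← R2 / (-224/17).
R1 ← R1 + 12/17·R2.
R3 ← R3 − 131/17·R2.
R3 ← R3 / (5863/224).
R1 ← R1 + 15/56·R3.
R2 ← R2 + 253/224·R3.
Reading off the reduced rows gives x_1 = -5, x_2 = 5, x_3 = 3.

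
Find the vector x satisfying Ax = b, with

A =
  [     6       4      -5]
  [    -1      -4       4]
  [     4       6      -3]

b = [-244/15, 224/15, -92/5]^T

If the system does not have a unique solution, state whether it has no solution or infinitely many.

x_1 = 0, x_2 = -12/5, x_3 = 4/3

Row-reduce the augmented matrix:
R1 ← R1 / (6).
R2 ← R2 + 1·R1.
R3 ← R3 − 4·R1.
R2 ← R2 / (-10/3).
R1 ← R1 − 2/3·R2.
R3 ← R3 − 10/3·R2.
R3 ← R3 / (7/2).
R1 ← R1 + 1/5·R3.
R2 ← R2 + 19/20·R3.
Reading off the reduced rows gives x_1 = 0, x_2 = -12/5, x_3 = 4/3.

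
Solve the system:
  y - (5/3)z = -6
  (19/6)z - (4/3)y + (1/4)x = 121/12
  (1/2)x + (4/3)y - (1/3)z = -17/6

Row-reduce:
Swap R1 and R2.
R1 ← R1 / (1/4).
R3 ← R3 − 1/2·R1.
R1 ← R1 + 16/3·R2.
R3 ← R3 − 4·R2.
Row 3 reduces to 0 = 1, a contradiction. The system is inconsistent.

no solution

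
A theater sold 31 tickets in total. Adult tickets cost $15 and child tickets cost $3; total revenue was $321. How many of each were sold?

adult tickets: 19, child tickets: 12

Let a = adult tickets, c = child tickets.
  a + c = 31
  15a + 3c = 321
Row-reduce the augmented matrix:
R2 ← R2 − 15·R1.
R2 ← R2 / (-12).
R1 ← R1 − 1·R2.
Reading off the reduced rows gives a = 19, c = 12.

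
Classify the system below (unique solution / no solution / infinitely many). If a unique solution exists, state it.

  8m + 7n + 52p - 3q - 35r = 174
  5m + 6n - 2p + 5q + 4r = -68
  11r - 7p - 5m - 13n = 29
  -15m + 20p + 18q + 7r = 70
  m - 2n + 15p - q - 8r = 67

Row-reduce:
R1 ← R1 / (8).
R2 ← R2 − 5·R1.
R3 ← R3 + 5·R1.
R4 ← R4 + 15·R1.
R5 ← R5 − 1·R1.
R2 ← R2 / (13/8).
R1 ← R1 − 7/8·R2.
R3 ← R3 + 69/8·R2.
R4 ← R4 − 105/8·R2.
R5 ← R5 + 23/8·R2.
R3 ← R3 / (-2049/13).
R1 ← R1 − 326/13·R3.
R2 ← R2 + 276/13·R3.
R4 ← R4 − 5150/13·R3.
R5 ← R5 + 683/13·R3.
R4 ← R4 / (29949/683).
R1 ← R1 − 977/683·R4.
R2 ← R2 + 295/683·R4.
R3 ← R3 + 150/683·R4.
Row 5 reduces to 0 = -2/3, a contradiction. The system is inconsistent.

no solution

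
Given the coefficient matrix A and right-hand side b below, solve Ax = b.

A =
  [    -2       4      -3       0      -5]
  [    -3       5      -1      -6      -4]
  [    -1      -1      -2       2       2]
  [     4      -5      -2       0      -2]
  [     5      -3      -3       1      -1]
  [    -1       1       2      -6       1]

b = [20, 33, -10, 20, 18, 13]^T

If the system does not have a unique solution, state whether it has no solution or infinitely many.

x_1 = 2, x_2 = 0, x_3 = -3, x_4 = -4, x_5 = -3

Row-reduce the augmented matrix:
R1 ← R1 / (-2).
R2 ← R2 + 3·R1.
R3 ← R3 + 1·R1.
R4 ← R4 − 4·R1.
R5 ← R5 − 5·R1.
R6 ← R6 + 1·R1.
R2 ← R2 / (-1).
R1 ← R1 + 2·R2.
R3 ← R3 + 3·R2.
R4 ← R4 − 3·R2.
R5 ← R5 − 7·R2.
R6 ← R6 + 1·R2.
R3 ← R3 / (-11).
R1 ← R1 + 11/2·R3.
R2 ← R2 + 7/2·R3.
R4 ← R4 − 5/2·R3.
R5 ← R5 − 14·R3.
R4 ← R4 / (-148/11).
R1 ← R1 − 2·R4.
R2 ← R2 + 4/11·R4.
R3 ← R3 + 20/11·R4.
R5 ← R5 + 171/11·R4.
R5 ← R5 / (1975/296).
R1 ← R1 + 285/148·R5.
R2 ← R2 + 56/37·R5.
R3 ← R3 − 69/74·R5.
R4 ← R4 − 63/296·R5.
R6 reduces to 0 = 0, so the extra equation is consistent.
Reading off the reduced rows gives x_1 = 2, x_2 = 0, x_3 = -3, x_4 = -4, x_5 = -3.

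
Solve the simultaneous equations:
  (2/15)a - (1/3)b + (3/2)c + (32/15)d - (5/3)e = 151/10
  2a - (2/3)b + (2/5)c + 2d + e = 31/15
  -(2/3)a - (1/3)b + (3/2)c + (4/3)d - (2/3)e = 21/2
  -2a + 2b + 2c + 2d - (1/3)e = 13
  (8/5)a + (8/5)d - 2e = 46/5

Row-reduce:
R1 ← R1 / (2/15).
R2 ← R2 − 2·R1.
R3 ← R3 + 2/3·R1.
R4 ← R4 + 2·R1.
R5 ← R5 − 8/5·R1.
R2 ← R2 / (13/3).
R1 ← R1 + 5/2·R2.
R3 ← R3 + 2·R2.
R4 ← R4 + 3·R2.
R5 ← R5 − 4·R2.
R3 ← R3 / (-6/5).
R1 ← R1 + 3/2·R3.
R2 ← R2 + 51/10·R3.
R4 ← R4 − 46/5·R3.
R5 ← R5 − 12/5·R3.
R4 ← R4 / (-12/13).
R1 ← R1 − 1·R4.
R2 ← R2 − 12/13·R4.
R3 ← R3 − 20/13·R4.
Rank is 4 with 5 unknowns, leaving e free.

infinitely many solutions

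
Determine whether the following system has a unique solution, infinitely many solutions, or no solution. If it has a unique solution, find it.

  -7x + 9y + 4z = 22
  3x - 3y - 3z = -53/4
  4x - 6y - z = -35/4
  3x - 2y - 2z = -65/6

Row-reduce the augmented matrix:
R1 ← R1 / (-7).
R2 ← R2 − 3·R1.
R3 ← R3 − 4·R1.
R4 ← R4 − 3·R1.
R2 ← R2 / (6/7).
R1 ← R1 + 9/7·R2.
R3 ← R3 + 6/7·R2.
R4 ← R4 − 13/7·R2.
Swap R3 and R4.
R3 ← R3 / (5/2).
R1 ← R1 + 5/2·R3.
R2 ← R2 + 3/2·R3.
R4 reduces to 0 = 0, so the extra equation is consistent.
Reading off the reduced rows gives x = -2, y = -1/3, z = 11/4.

x = -2, y = -1/3, z = 11/4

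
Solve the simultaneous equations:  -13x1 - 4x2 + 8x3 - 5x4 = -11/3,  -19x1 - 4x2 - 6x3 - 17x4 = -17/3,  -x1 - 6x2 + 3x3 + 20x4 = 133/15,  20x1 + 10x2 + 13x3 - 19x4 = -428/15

Row-reduce the augmented matrix:
R1 ← R1 / (-13).
R2 ← R2 + 19·R1.
R3 ← R3 + 1·R1.
R4 ← R4 − 20·R1.
R2 ← R2 / (24/13).
R1 ← R1 − 4/13·R2.
R3 ← R3 + 74/13·R2.
R4 ← R4 − 50/13·R2.
R3 ← R3 / (-313/6).
R1 ← R1 − 7/3·R3.
R2 ← R2 + 115/12·R3.
R4 ← R4 − 373/6·R3.
R4 ← R4 / (-5578/313).
R1 ← R1 − 493/313·R4.
R2 ← R2 + 1097/313·R4.
R3 ← R3 − 57/313·R4.
Reading off the reduced rows gives x1 = -7/5, x2 = 3, x3 = -2/5, x4 = 4/3.

x1 = -7/5, x2 = 3, x3 = -2/5, x4 = 4/3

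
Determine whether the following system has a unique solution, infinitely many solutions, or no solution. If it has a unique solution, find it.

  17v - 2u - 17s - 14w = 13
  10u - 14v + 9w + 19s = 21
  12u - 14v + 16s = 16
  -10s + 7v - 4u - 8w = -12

u = 5, v = 2, w = 2, s = -1

Row-reduce the augmented matrix:
R1 ← R1 / (-2).
R2 ← R2 − 10·R1.
R3 ← R3 − 12·R1.
R4 ← R4 + 4·R1.
R2 ← R2 / (71).
R1 ← R1 + 17/2·R2.
R3 ← R3 − 88·R2.
R4 ← R4 + 27·R2.
R3 ← R3 / (-596/71).
R1 ← R1 + 43/142·R3.
R2 ← R2 + 61/71·R3.
R4 ← R4 + 227/71·R3.
R4 ← R4 / (1/2).
R1 ← R1 − 3/4·R4.
R2 ← R2 + 1/2·R4.
R3 ← R3 − 1/2·R4.
Reading off the reduced rows gives u = 5, v = 2, w = 2, s = -1.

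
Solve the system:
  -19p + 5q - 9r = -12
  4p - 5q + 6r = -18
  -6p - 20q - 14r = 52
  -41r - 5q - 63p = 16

Row-reduce the augmented matrix:
R1 ← R1 / (-19).
R2 ← R2 − 4·R1.
R3 ← R3 + 6·R1.
R4 ← R4 + 63·R1.
R2 ← R2 / (-75/19).
R1 ← R1 + 5/19·R2.
R3 ← R3 + 410/19·R2.
R4 ← R4 + 410/19·R2.
R3 ← R3 / (-168/5).
R1 ← R1 − 1/5·R3.
R2 ← R2 + 26/25·R3.
R4 ← R4 + 168/5·R3.
R4 reduces to 0 = 0, so the extra equation is consistent.
Reading off the reduced rows gives p = 3, q = 0, r = -5.

p = 3, q = 0, r = -5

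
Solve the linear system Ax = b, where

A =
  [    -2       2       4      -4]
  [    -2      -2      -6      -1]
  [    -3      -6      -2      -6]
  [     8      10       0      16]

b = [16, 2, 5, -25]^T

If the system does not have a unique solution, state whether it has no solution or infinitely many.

no solution

Row-reduce:
R1 ← R1 / (-2).
R2 ← R2 + 2·R1.
R3 ← R3 + 3·R1.
R4 ← R4 − 8·R1.
R2 ← R2 / (-4).
R1 ← R1 + 1·R2.
R3 ← R3 + 9·R2.
R4 ← R4 − 18·R2.
R3 ← R3 / (29/2).
R1 ← R1 − 1/2·R3.
R2 ← R2 − 5/2·R3.
R4 ← R4 + 29·R3.
Row 4 reduces to 0 = 1, a contradiction. The system is inconsistent.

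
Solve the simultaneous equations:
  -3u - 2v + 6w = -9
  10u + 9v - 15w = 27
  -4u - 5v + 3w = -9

Row-reduce:
R1 ← R1 / (-3).
R2 ← R2 − 10·R1.
R3 ← R3 + 4·R1.
R2 ← R2 / (7/3).
R1 ← R1 − 2/3·R2.
R3 ← R3 + 7/3·R2.
Rank is 2 with 3 unknowns, leaving w free.

infinitely many solutions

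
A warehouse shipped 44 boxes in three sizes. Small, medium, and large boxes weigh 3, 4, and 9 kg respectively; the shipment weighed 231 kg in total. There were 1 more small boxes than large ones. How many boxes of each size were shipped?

Let s = small boxes, m = medium boxes, l = large boxes.
  s + m + l = 44
  3s + 4m + 9l = 231
  s - l = 1
Row-reduce the augmented matrix:
R2 ← R2 − 3·R1.
R3 ← R3 − 1·R1.
R1 ← R1 − 1·R2.
R3 ← R3 + 1·R2.
R3 ← R3 / (4).
R1 ← R1 + 5·R3.
R2 ← R2 − 6·R3.
Reading off the reduced rows gives s = 15, m = 15, l = 14.

small boxes: 15, medium boxes: 15, large boxes: 14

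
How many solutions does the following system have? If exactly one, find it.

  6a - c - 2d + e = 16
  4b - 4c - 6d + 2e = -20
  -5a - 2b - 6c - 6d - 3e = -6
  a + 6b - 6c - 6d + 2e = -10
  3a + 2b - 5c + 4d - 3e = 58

a = 4, b = -1, c = -4, d = 4, e = -4

Row-reduce the augmented matrix:
R1 ← R1 / (6).
R3 ← R3 + 5·R1.
R4 ← R4 − 1·R1.
R5 ← R5 − 3·R1.
R2 ← R2 / (4).
R3 ← R3 + 2·R2.
R4 ← R4 − 6·R2.
R5 ← R5 − 2·R2.
R3 ← R3 / (-53/6).
R1 ← R1 + 1/6·R3.
R2 ← R2 + 1·R3.
R4 ← R4 − 1/6·R3.
R5 ← R5 + 5/2·R3.
R4 ← R4 / (166/53).
R1 ← R1 + 7/53·R4.
R2 ← R2 + 31/106·R4.
R3 ← R3 − 64/53·R4.
R5 ← R5 − 584/53·R4.
R5 ← R5 / (1/83).
R1 ← R1 − 23/166·R5.
R2 ← R2 − 173/332·R5.
R3 ← R3 − 49/83·R5.
R4 ← R4 + 63/166·R5.
Reading off the reduced rows gives a = 4, b = -1, c = -4, d = 4, e = -4.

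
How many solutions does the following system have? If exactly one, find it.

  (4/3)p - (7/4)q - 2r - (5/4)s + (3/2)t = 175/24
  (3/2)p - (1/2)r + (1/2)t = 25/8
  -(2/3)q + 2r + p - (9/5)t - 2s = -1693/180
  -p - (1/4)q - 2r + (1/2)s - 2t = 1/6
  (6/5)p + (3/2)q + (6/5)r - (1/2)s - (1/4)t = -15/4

Row-reduce the augmented matrix:
R1 ← R1 / (4/3).
R2 ← R2 − 3/2·R1.
R3 ← R3 − 1·R1.
R4 ← R4 + 1·R1.
R5 ← R5 − 6/5·R1.
R2 ← R2 / (63/32).
R1 ← R1 + 21/16·R2.
R3 ← R3 − 31/48·R2.
R4 ← R4 + 25/16·R2.
R5 ← R5 − 123/40·R2.
R3 ← R3 / (79/27).
R1 ← R1 + 1/3·R3.
R2 ← R2 − 8/9·R3.
R4 ← R4 + 19/9·R3.
R5 ← R5 − 4/15·R3.
R4 ← R4 / (-133/316).
R1 ← R1 + 96/553·R4.
R2 ← R2 − 93/79·R4.
R3 ← R3 + 288/553·R4.
R5 ← R5 + 3961/2765·R4.
R5 ← R5 / (1200841/93100).
R1 ← R1 − 7209/4655·R5.
R2 ← R2 + 6672/665·R5.
R3 ← R3 − 16972/4655·R5.
R4 ← R4 − 5762/665·R5.
Reading off the reduced rows gives p = 3/4, q = -2/3, r = -2, s = 3/2, t = 2.

p = 3/4, q = -2/3, r = -2, s = 3/2, t = 2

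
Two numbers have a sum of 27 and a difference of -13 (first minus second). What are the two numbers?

first number: 7, second number: 20

Let x = first number, y = second number.
  y + x = 27
  x - y = -13
From equation 1: x = 27 − y.
Substitute into equation 2 and solve: y = 20.
Then x = 7.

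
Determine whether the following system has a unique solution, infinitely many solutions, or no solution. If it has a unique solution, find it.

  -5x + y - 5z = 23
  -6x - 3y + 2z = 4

infinitely many solutions

Row-reduce:
R1 ← R1 / (-5).
R2 ← R2 + 6·R1.
R2 ← R2 / (-21/5).
R1 ← R1 + 1/5·R2.
Rank is 2 with 3 unknowns, leaving z free.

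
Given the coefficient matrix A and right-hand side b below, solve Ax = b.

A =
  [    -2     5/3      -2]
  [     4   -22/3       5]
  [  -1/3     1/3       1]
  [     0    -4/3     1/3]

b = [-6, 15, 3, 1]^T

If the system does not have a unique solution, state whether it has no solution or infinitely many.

Row-reduce the augmented matrix:
R1 ← R1 / (-2).
R2 ← R2 − 4·R1.
R3 ← R3 + 1/3·R1.
R2 ← R2 / (-4).
R1 ← R1 + 5/6·R2.
R3 ← R3 − 1/18·R2.
R4 ← R4 + 4/3·R2.
R3 ← R3 / (97/72).
R1 ← R1 − 19/24·R3.
R2 ← R2 + 1/4·R3.
R4 reduces to 0 = 0, so the extra equation is consistent.
Reading off the reduced rows gives x_1 = 0, x_2 = 0, x_3 = 3.

x_1 = 0, x_2 = 0, x_3 = 3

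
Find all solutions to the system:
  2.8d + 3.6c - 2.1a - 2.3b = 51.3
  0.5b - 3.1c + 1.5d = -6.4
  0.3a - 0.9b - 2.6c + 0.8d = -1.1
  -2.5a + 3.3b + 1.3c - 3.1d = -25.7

a = -3, b = -6, c = 4, d = 6

Row-reduce the augmented matrix:
R1 ← R1 / (-21/10).
R3 ← R3 − 3/10·R1.
R4 ← R4 + 5/2·R1.
R2 ← R2 / (1/2).
R1 ← R1 − 23/21·R2.
R3 ← R3 + 43/35·R2.
R4 ← R4 − 634/105·R2.
R3 ← R3 / (-1698/175).
R1 ← R1 − 533/105·R3.
R2 ← R2 + 31/5·R3.
R4 ← R4 − 36173/1050·R3.
R4 ← R4 / (-122267/16980).
R1 ← R1 + 3503/1698·R4.
R2 ← R2 + 69/566·R4.
R3 ← R3 + 285/566·R4.
Reading off the reduced rows gives a = -3, b = -6, c = 4, d = 6.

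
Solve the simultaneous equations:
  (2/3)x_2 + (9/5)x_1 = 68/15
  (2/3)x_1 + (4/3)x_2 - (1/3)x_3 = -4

Row-reduce:
R1 ← R1 / (9/5).
R2 ← R2 − 2/3·R1.
R2 ← R2 / (88/81).
R1 ← R1 − 10/27·R2.
Rank is 2 with 3 unknowns, leaving x_3 free.

infinitely many solutions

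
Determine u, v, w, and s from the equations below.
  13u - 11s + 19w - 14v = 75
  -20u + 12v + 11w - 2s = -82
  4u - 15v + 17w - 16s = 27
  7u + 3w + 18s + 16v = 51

u = 3, v = -3, w = 2, s = 4

Row-reduce the augmented matrix:
R1 ← R1 / (13).
R2 ← R2 + 20·R1.
R3 ← R3 − 4·R1.
R4 ← R4 − 7·R1.
R2 ← R2 / (-124/13).
R1 ← R1 + 14/13·R2.
R3 ← R3 + 139/13·R2.
R4 ← R4 − 306/13·R2.
R3 ← R3 / (-4209/124).
R1 ← R1 + 191/62·R3.
R2 ← R2 + 523/124·R3.
R4 ← R4 − 5707/62·R3.
R4 ← R4 / (2267/4209).
R1 ← R1 − 2147/4209·R4.
R2 ← R2 − 3854/4209·R4.
R3 ← R3 + 1066/4209·R4.
Reading off the reduced rows gives u = 3, v = -3, w = 2, s = 4.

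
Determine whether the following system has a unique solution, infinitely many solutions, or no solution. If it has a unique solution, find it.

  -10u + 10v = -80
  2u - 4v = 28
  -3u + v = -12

Row-reduce the augmented matrix:
R1 ← R1 / (-10).
R2 ← R2 − 2·R1.
R3 ← R3 + 3·R1.
R2 ← R2 / (-2).
R1 ← R1 + 1·R2.
R3 ← R3 + 2·R2.
R3 reduces to 0 = 0, so the extra equation is consistent.
Reading off the reduced rows gives u = 2, v = -6.

u = 2, v = -6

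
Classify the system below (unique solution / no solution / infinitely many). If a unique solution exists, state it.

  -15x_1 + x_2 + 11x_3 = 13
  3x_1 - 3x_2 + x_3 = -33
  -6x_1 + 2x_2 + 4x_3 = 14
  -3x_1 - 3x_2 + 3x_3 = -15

x_1 = -5, x_2 = 4, x_3 = -6

Row-reduce the augmented matrix:
R1 ← R1 / (-15).
R2 ← R2 − 3·R1.
R3 ← R3 + 6·R1.
R4 ← R4 + 3·R1.
R2 ← R2 / (-14/5).
R1 ← R1 + 1/15·R2.
R3 ← R3 − 8/5·R2.
R4 ← R4 + 16/5·R2.
R3 ← R3 / (10/7).
R1 ← R1 + 17/21·R3.
R2 ← R2 + 8/7·R3.
R4 ← R4 + 20/7·R3.
R4 reduces to 0 = 0, so the extra equation is consistent.
Reading off the reduced rows gives x_1 = -5, x_2 = 4, x_3 = -6.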